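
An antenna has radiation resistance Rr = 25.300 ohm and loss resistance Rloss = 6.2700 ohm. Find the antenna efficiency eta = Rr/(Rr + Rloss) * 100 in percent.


eta = 25.300 / (25.300 + 6.2700) * 100 = 80.14%

80.14%


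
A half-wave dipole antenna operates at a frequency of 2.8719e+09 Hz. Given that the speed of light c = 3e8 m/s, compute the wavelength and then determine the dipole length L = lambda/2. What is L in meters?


lambda = c / f = 3.0000e+08 / 2.8719e+09 = 0.1044605 m
L = lambda / 2 = 0.1044605 / 2 = 0.05223 m

0.05223 m


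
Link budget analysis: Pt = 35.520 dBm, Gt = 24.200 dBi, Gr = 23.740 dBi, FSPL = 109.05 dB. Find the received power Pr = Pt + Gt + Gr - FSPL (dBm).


Pr = 35.520 + 24.200 + 23.740 - 109.05 = -25.59 dBm

-25.59 dBm


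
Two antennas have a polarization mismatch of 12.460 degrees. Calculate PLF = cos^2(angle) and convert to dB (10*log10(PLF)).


PLF_linear = cos^2(12.460 deg) = 0.9534485
PLF_dB = 10 * log10(0.9534485) = -0.2070 dB

-0.2070 dB


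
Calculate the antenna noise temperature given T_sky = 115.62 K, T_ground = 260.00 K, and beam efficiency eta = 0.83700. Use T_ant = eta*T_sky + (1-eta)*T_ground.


T_ant = 0.83700 * 115.62 + (1 - 0.83700) * 260.00 = 139.2 K

139.2 K


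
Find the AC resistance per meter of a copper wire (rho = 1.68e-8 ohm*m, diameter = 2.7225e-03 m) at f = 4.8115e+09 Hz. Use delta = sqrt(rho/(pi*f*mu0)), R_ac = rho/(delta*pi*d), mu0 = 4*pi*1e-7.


delta = sqrt(1.68e-8 / (pi * 4.8115e+09 * 4*pi*1e-7)) = 9.404474e-07 m
R_ac = 1.68e-8 / (9.404474e-07 * pi * 2.7225e-03) = 2.089 ohm/m

2.089 ohm/m


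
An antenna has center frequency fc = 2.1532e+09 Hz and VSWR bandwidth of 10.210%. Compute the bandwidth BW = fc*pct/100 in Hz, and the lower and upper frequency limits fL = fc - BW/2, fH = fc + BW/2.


BW = 2.1532e+09 * 10.210/100 = 2.198417e+08 Hz
fL = 2.1532e+09 - 2.198417e+08/2 = 2.043e+09 Hz
fH = 2.1532e+09 + 2.198417e+08/2 = 2.263e+09 Hz

BW=2.198e+08 Hz, fL=2.043e+09 Hz, fH=2.263e+09 Hz


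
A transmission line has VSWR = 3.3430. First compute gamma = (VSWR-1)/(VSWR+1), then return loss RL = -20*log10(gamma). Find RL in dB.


gamma = (3.3430 - 1) / (3.3430 + 1) = 0.5394888
RL = -20 * log10(0.5394888) = 5.360 dB

5.360 dB


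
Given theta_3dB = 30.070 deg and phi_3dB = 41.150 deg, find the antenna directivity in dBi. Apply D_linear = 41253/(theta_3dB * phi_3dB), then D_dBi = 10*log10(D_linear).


D_linear = 41253 / (30.070 * 41.150) = 33.33898
D_dBi = 10 * log10(33.33898) = 15.23 dBi

15.23 dBi


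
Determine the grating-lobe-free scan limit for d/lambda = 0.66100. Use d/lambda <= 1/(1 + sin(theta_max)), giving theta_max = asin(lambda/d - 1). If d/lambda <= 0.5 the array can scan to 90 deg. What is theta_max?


lambda/d - 1 = 1/0.66100 - 1 = 0.5128593
theta_max = asin(0.5128593) = 30.85 deg

30.85 deg


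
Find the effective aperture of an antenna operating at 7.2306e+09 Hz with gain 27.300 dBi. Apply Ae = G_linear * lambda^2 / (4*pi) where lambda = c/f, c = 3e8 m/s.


lambda = c / f = 3.0000e+08 / 7.2306e+09 = 0.04149033 m
G_linear = 10^(27.300/10) = 537.0318
Ae = G_linear * lambda^2 / (4*pi) = 537.0318 * 0.04149033^2 / (4*pi) = 0.07357 m^2

0.07357 m^2


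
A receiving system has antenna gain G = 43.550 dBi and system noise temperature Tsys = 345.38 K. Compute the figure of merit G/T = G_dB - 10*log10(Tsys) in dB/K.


G/T = 43.550 - 10*log10(345.38) = 43.550 - 25.38297 = 18.17 dB/K

18.17 dB/K


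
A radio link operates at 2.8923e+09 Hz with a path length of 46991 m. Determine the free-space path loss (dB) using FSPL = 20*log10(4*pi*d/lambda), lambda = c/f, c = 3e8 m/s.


lambda = c / f = 3.0000e+08 / 2.8923e+09 = 0.1037237 m
FSPL = 20 * log10(4*pi*46991/0.1037237) = 135.1 dB

135.1 dB


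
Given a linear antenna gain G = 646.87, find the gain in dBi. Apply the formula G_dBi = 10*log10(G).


G_dBi = 10 * log10(646.87) = 28.11 dBi

28.11 dBi


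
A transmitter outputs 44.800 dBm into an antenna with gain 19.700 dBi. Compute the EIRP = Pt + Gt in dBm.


EIRP = Pt + Gt = 44.800 + 19.700 = 64.50 dBm

64.50 dBm


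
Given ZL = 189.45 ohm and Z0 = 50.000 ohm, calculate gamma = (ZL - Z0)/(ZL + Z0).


gamma = (189.45 - 50.000) / (189.45 + 50.000) = 0.5824

0.5824


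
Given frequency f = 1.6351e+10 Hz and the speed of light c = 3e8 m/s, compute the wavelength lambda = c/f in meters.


lambda = c / f = 3.0000e+08 / 1.6351e+10 = 0.01835 m

0.01835 m


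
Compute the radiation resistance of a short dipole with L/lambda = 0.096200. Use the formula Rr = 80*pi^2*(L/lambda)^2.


Rr = 80 * pi^2 * (0.096200)^2 = 80 * 9.869604 * 9.254440e-03 = 7.307 ohm

7.307 ohm


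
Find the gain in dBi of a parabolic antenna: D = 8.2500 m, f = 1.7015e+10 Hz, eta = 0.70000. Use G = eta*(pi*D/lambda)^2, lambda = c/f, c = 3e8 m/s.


lambda = c / f = 3.0000e+08 / 1.7015e+10 = 0.01763150 m
G_linear = 0.70000 * (pi * 8.2500 / 0.01763150)^2 = 1.512611e+06
G_dBi = 10 * log10(1.512611e+06) = 61.80 dBi

61.80 dBi


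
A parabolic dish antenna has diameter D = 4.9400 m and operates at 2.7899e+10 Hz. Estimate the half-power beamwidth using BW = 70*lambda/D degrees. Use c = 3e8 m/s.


lambda = c / f = 3.0000e+08 / 2.7899e+10 = 0.01075307 m
BW = 70 * 0.01075307 / 4.9400 = 0.1524 deg

0.1524 deg


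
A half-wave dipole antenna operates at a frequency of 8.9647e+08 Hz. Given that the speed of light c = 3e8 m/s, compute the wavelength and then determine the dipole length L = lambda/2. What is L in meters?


lambda = c / f = 3.0000e+08 / 8.9647e+08 = 0.3346459 m
L = lambda / 2 = 0.3346459 / 2 = 0.1673 m

0.1673 m


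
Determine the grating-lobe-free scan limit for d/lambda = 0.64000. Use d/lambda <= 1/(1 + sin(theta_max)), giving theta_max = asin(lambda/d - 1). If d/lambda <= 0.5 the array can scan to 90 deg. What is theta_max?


lambda/d - 1 = 1/0.64000 - 1 = 0.5625000
theta_max = asin(0.5625000) = 34.23 deg

34.23 deg


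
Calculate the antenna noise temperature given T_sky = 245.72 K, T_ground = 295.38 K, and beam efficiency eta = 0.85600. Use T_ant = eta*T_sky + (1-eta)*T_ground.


T_ant = 0.85600 * 245.72 + (1 - 0.85600) * 295.38 = 252.9 K

252.9 K


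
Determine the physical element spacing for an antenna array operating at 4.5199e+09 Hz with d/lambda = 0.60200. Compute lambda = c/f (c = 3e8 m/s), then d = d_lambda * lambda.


lambda = c / f = 3.0000e+08 / 4.5199e+09 = 0.06637315 m
d = 0.60200 * 0.06637315 = 0.03996 m

0.03996 m


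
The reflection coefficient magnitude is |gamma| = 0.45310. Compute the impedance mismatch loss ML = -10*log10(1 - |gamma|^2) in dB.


ML = -10 * log10(1 - 0.45310^2) = -10 * log10(0.79470039) = 0.9980 dB

0.9980 dB


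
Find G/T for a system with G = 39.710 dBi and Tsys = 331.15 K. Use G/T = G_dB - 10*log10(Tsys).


G/T = 39.710 - 10*log10(331.15) = 39.710 - 25.20025 = 14.51 dB/K

14.51 dB/K


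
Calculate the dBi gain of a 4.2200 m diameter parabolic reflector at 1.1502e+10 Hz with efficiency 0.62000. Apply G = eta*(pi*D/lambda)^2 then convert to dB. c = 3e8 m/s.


lambda = c / f = 3.0000e+08 / 1.1502e+10 = 0.02608242 m
G_linear = 0.62000 * (pi * 4.2200 / 0.02608242)^2 = 160184.5
G_dBi = 10 * log10(160184.5) = 52.05 dBi

52.05 dBi


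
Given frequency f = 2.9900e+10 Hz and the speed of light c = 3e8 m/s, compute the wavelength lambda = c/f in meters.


lambda = c / f = 3.0000e+08 / 2.9900e+10 = 0.01003 m

0.01003 m


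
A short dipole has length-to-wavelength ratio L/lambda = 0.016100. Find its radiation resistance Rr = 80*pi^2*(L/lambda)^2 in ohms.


Rr = 80 * pi^2 * (0.016100)^2 = 80 * 9.869604 * 2.592100e-04 = 0.2047 ohm

0.2047 ohm


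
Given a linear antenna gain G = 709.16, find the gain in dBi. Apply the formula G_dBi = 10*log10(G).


G_dBi = 10 * log10(709.16) = 28.51 dBi

28.51 dBi


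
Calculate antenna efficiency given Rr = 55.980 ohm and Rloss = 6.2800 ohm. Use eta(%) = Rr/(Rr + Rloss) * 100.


eta = 55.980 / (55.980 + 6.2800) * 100 = 89.91%

89.91%


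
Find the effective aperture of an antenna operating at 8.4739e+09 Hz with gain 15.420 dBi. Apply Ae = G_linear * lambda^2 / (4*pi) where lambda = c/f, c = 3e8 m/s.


lambda = c / f = 3.0000e+08 / 8.4739e+09 = 0.03540283 m
G_linear = 10^(15.420/10) = 34.83373
Ae = G_linear * lambda^2 / (4*pi) = 34.83373 * 0.03540283^2 / (4*pi) = 3.474e-03 m^2

3.474e-03 m^2


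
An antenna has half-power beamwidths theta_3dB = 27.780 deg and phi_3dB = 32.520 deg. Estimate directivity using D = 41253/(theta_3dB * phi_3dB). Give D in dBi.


D_linear = 41253 / (27.780 * 32.520) = 45.66387
D_dBi = 10 * log10(45.66387) = 16.60 dBi

16.60 dBi


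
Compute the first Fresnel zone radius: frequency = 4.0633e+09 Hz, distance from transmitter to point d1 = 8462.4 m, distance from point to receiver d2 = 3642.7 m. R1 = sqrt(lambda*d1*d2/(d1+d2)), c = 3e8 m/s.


lambda = c / f = 3.0000e+08 / 4.0633e+09 = 0.07383161 m
R1 = sqrt(0.07383161 * 8462.4 * 3642.7 / (8462.4 + 3642.7)) = 13.71 m

13.71 m


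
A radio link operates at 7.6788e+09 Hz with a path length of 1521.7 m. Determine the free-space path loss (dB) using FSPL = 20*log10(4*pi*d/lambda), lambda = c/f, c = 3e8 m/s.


lambda = c / f = 3.0000e+08 / 7.6788e+09 = 0.03906860 m
FSPL = 20 * log10(4*pi*1521.7/0.03906860) = 113.8 dB

113.8 dB


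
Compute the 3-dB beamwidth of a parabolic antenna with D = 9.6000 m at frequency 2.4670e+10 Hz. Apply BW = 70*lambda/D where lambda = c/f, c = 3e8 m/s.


lambda = c / f = 3.0000e+08 / 2.4670e+10 = 0.01216052 m
BW = 70 * 0.01216052 / 9.6000 = 0.08867 deg

0.08867 deg


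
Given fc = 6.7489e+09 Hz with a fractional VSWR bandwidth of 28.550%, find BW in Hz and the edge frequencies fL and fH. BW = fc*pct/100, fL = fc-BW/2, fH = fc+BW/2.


BW = 6.7489e+09 * 28.550/100 = 1.926811e+09 Hz
fL = 6.7489e+09 - 1.926811e+09/2 = 5.785e+09 Hz
fH = 6.7489e+09 + 1.926811e+09/2 = 7.712e+09 Hz

BW=1.927e+09 Hz, fL=5.785e+09 Hz, fH=7.712e+09 Hz


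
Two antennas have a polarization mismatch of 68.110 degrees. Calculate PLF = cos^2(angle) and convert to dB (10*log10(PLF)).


PLF_linear = cos^2(68.110 deg) = 0.1389991
PLF_dB = 10 * log10(0.1389991) = -8.570 dB

-8.570 dB


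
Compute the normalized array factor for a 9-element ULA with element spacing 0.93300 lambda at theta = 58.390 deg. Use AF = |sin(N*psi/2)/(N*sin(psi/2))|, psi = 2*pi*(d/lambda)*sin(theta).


psi = 2*pi*0.93300*sin(58.390 deg) = 4.992468 rad
AF = |sin(9*4.992468/2) / (9*sin(4.992468/2))| = 0.08448

0.08448


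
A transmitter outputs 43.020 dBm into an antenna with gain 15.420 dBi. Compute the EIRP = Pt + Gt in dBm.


EIRP = Pt + Gt = 43.020 + 15.420 = 58.44 dBm

58.44 dBm


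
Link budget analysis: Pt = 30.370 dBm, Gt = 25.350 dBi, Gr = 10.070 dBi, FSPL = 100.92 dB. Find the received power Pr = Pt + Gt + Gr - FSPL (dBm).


Pr = 30.370 + 25.350 + 10.070 - 100.92 = -35.13 dBm

-35.13 dBm


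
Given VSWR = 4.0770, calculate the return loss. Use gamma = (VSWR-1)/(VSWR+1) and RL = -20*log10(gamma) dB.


gamma = (4.0770 - 1) / (4.0770 + 1) = 0.6060666
RL = -20 * log10(0.6060666) = 4.350 dB

4.350 dB


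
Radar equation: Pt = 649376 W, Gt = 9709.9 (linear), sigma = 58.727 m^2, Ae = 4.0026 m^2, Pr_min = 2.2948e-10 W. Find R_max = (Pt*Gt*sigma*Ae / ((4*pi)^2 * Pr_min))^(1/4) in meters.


R^4 = 649376*9709.9*58.727*4.0026 / ((4*pi)^2 * 2.2948e-10) = 4.090029e+19
R_max = 4.090029e+19^0.25 = 79971 m

79971 m


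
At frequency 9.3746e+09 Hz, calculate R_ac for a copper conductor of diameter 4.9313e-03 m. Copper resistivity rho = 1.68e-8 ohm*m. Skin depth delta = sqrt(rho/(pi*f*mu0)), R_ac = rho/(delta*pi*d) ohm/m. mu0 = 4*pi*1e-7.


delta = sqrt(1.68e-8 / (pi * 9.3746e+09 * 4*pi*1e-7)) = 6.737494e-07 m
R_ac = 1.68e-8 / (6.737494e-07 * pi * 4.9313e-03) = 1.610 ohm/m

1.610 ohm/m


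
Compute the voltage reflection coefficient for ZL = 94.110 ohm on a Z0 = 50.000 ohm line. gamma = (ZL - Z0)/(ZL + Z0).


gamma = (94.110 - 50.000) / (94.110 + 50.000) = 0.3061

0.3061


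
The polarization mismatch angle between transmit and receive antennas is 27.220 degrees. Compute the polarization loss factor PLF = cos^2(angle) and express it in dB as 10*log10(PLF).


PLF_linear = cos^2(27.220 deg) = 0.7907776
PLF_dB = 10 * log10(0.7907776) = -1.019 dB

-1.019 dB


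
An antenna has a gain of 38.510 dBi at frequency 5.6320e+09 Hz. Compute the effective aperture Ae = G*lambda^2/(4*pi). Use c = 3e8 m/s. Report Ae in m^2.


lambda = c / f = 3.0000e+08 / 5.6320e+09 = 0.05326705 m
G_linear = 10^(38.510/10) = 7095.778
Ae = G_linear * lambda^2 / (4*pi) = 7095.778 * 0.05326705^2 / (4*pi) = 1.602 m^2

1.602 m^2


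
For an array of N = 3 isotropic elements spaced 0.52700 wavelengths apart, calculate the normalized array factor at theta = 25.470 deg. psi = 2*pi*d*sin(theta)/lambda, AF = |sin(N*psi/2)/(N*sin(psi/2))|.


psi = 2*pi*0.52700*sin(25.470 deg) = 1.423960 rad
AF = |sin(3*1.423960/2) / (3*sin(1.423960/2))| = 0.4309

0.4309


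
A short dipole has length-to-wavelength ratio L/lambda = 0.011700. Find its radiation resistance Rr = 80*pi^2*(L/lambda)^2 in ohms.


Rr = 80 * pi^2 * (0.011700)^2 = 80 * 9.869604 * 1.368900e-04 = 0.1081 ohm

0.1081 ohm


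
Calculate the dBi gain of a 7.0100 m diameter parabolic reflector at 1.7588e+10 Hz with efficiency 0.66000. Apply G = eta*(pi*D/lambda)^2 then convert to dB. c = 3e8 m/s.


lambda = c / f = 3.0000e+08 / 1.7588e+10 = 0.01705708 m
G_linear = 0.66000 * (pi * 7.0100 / 0.01705708)^2 = 1.100197e+06
G_dBi = 10 * log10(1.100197e+06) = 60.41 dBi

60.41 dBi


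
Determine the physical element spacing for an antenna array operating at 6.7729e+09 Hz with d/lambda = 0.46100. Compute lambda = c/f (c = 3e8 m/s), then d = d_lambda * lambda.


lambda = c / f = 3.0000e+08 / 6.7729e+09 = 0.04429417 m
d = 0.46100 * 0.04429417 = 0.02042 m

0.02042 m


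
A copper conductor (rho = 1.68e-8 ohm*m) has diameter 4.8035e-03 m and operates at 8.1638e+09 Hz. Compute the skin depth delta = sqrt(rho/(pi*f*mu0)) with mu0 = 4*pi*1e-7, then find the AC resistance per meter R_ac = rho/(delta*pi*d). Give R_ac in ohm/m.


delta = sqrt(1.68e-8 / (pi * 8.1638e+09 * 4*pi*1e-7)) = 7.219857e-07 m
R_ac = 1.68e-8 / (7.219857e-07 * pi * 4.8035e-03) = 1.542 ohm/m

1.542 ohm/m


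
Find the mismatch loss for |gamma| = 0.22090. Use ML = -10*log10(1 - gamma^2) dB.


ML = -10 * log10(1 - 0.22090^2) = -10 * log10(0.95120319) = 0.2173 dB

0.2173 dB


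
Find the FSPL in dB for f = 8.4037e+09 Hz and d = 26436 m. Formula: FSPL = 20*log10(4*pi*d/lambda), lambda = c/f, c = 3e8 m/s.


lambda = c / f = 3.0000e+08 / 8.4037e+09 = 0.03569856 m
FSPL = 20 * log10(4*pi*26436/0.03569856) = 139.4 dB

139.4 dB


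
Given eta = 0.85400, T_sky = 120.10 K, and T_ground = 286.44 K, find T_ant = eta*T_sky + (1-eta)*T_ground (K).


T_ant = 0.85400 * 120.10 + (1 - 0.85400) * 286.44 = 144.4 K

144.4 K


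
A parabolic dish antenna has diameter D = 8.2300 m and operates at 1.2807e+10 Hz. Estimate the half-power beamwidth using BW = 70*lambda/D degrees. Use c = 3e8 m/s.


lambda = c / f = 3.0000e+08 / 1.2807e+10 = 0.02342469 m
BW = 70 * 0.02342469 / 8.2300 = 0.1992 deg

0.1992 deg


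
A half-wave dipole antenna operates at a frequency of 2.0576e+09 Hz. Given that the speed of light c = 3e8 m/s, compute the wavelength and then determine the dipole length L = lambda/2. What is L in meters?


lambda = c / f = 3.0000e+08 / 2.0576e+09 = 0.1458009 m
L = lambda / 2 = 0.1458009 / 2 = 0.07290 m

0.07290 m


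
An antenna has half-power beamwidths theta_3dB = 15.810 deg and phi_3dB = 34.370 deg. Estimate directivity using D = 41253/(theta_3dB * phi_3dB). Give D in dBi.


D_linear = 41253 / (15.810 * 34.370) = 75.91789
D_dBi = 10 * log10(75.91789) = 18.80 dBi

18.80 dBi


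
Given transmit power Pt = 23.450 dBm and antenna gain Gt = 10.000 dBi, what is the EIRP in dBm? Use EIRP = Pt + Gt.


EIRP = Pt + Gt = 23.450 + 10.000 = 33.45 dBm

33.45 dBm


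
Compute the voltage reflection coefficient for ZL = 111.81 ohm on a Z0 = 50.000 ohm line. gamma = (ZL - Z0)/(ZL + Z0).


gamma = (111.81 - 50.000) / (111.81 + 50.000) = 0.3820

0.3820


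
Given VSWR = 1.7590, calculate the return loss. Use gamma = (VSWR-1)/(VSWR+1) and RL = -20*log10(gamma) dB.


gamma = (1.7590 - 1) / (1.7590 + 1) = 0.2750997
RL = -20 * log10(0.2750997) = 11.21 dB

11.21 dB


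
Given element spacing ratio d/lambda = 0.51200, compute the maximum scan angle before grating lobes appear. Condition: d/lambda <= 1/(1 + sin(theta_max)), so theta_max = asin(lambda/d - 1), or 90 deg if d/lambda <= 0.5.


lambda/d - 1 = 1/0.51200 - 1 = 0.9531250
theta_max = asin(0.9531250) = 72.39 deg

72.39 deg


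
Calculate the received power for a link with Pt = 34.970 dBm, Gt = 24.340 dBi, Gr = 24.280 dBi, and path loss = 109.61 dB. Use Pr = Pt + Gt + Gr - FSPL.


Pr = 34.970 + 24.340 + 24.280 - 109.61 = -26.02 dBm

-26.02 dBm


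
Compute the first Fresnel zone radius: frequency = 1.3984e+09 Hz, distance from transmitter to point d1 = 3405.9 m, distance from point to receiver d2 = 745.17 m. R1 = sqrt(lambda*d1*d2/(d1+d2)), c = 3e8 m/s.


lambda = c / f = 3.0000e+08 / 1.3984e+09 = 0.2145309 m
R1 = sqrt(0.2145309 * 3405.9 * 745.17 / (3405.9 + 745.17)) = 11.45 m

11.45 m


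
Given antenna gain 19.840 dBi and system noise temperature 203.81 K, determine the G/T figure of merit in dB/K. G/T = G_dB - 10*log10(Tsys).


G/T = 19.840 - 10*log10(203.81) = 19.840 - 23.09225 = -3.252 dB/K

-3.252 dB/K


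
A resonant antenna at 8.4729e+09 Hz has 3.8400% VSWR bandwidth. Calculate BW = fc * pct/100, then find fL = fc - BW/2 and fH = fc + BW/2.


BW = 8.4729e+09 * 3.8400/100 = 3.253594e+08 Hz
fL = 8.4729e+09 - 3.253594e+08/2 = 8.310e+09 Hz
fH = 8.4729e+09 + 3.253594e+08/2 = 8.636e+09 Hz

BW=3.254e+08 Hz, fL=8.310e+09 Hz, fH=8.636e+09 Hz


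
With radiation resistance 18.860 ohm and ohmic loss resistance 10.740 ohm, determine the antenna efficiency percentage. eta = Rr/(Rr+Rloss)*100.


eta = 18.860 / (18.860 + 10.740) * 100 = 63.72%

63.72%


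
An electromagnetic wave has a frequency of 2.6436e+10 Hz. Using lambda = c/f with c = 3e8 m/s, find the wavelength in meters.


lambda = c / f = 3.0000e+08 / 2.6436e+10 = 0.01135 m

0.01135 m


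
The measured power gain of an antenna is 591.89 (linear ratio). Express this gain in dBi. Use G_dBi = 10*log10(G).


G_dBi = 10 * log10(591.89) = 27.72 dBi

27.72 dBi


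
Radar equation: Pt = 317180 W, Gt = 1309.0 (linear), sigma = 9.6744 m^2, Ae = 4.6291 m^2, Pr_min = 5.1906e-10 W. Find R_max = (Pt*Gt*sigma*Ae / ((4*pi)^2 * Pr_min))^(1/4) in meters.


R^4 = 317180*1309.0*9.6744*4.6291 / ((4*pi)^2 * 5.1906e-10) = 2.268448e+17
R_max = 2.268448e+17^0.25 = 21824 m

21824 m


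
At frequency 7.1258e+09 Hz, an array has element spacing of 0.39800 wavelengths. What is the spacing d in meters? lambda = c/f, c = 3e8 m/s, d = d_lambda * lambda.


lambda = c / f = 3.0000e+08 / 7.1258e+09 = 0.04210054 m
d = 0.39800 * 0.04210054 = 0.01676 m

0.01676 m


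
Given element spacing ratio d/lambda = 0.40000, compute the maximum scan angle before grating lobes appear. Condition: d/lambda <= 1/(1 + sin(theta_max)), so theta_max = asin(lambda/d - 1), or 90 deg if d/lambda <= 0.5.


lambda/d - 1 = 1/0.40000 - 1 = 1.500000 >= 1
d/lambda <= 0.5, so the array can scan to endfire without grating lobes: theta_max = 90 deg

90 deg


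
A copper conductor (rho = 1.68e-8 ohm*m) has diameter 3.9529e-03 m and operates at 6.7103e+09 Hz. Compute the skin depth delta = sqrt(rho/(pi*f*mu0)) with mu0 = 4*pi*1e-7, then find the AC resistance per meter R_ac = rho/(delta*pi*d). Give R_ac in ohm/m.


delta = sqrt(1.68e-8 / (pi * 6.7103e+09 * 4*pi*1e-7)) = 7.963497e-07 m
R_ac = 1.68e-8 / (7.963497e-07 * pi * 3.9529e-03) = 1.699 ohm/m

1.699 ohm/m


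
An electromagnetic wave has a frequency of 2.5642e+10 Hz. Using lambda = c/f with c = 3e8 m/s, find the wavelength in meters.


lambda = c / f = 3.0000e+08 / 2.5642e+10 = 0.01170 m

0.01170 m


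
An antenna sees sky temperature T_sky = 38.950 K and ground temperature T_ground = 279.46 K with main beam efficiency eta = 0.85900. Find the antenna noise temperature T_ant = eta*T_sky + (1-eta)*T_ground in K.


T_ant = 0.85900 * 38.950 + (1 - 0.85900) * 279.46 = 72.86 K

72.86 K


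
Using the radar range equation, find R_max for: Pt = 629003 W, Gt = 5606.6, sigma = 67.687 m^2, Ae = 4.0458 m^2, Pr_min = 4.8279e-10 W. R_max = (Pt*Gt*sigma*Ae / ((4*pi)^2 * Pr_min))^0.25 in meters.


R^4 = 629003*5606.6*67.687*4.0458 / ((4*pi)^2 * 4.8279e-10) = 1.266730e+19
R_max = 1.266730e+19^0.25 = 59658 m

59658 m


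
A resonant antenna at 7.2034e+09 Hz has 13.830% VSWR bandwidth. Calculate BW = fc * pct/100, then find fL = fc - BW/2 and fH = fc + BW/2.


BW = 7.2034e+09 * 13.830/100 = 9.962302e+08 Hz
fL = 7.2034e+09 - 9.962302e+08/2 = 6.705e+09 Hz
fH = 7.2034e+09 + 9.962302e+08/2 = 7.702e+09 Hz

BW=9.962e+08 Hz, fL=6.705e+09 Hz, fH=7.702e+09 Hz


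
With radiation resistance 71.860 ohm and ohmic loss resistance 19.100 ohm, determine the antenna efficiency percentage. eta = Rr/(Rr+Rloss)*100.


eta = 71.860 / (71.860 + 19.100) * 100 = 79.00%

79.00%


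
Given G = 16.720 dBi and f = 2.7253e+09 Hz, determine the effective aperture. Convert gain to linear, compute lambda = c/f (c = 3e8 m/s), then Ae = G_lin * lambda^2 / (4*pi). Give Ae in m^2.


lambda = c / f = 3.0000e+08 / 2.7253e+09 = 0.1100796 m
G_linear = 10^(16.720/10) = 46.98941
Ae = G_linear * lambda^2 / (4*pi) = 46.98941 * 0.1100796^2 / (4*pi) = 0.04531 m^2

0.04531 m^2


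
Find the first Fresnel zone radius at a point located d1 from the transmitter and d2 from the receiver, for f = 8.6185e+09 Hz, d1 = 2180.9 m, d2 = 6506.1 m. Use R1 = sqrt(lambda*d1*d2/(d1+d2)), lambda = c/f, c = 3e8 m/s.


lambda = c / f = 3.0000e+08 / 8.6185e+09 = 0.03480884 m
R1 = sqrt(0.03480884 * 2180.9 * 6506.1 / (2180.9 + 6506.1)) = 7.540 m

7.540 m


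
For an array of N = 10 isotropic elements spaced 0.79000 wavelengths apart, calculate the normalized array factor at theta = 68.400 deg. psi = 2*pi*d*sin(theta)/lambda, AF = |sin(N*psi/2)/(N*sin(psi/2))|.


psi = 2*pi*0.79000*sin(68.400 deg) = 4.615147 rad
AF = |sin(10*4.615147/2) / (10*sin(4.615147/2))| = 0.1194

0.1194


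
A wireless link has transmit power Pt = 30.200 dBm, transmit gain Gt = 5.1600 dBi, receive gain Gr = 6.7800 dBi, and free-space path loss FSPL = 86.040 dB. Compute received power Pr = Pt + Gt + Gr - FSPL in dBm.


Pr = 30.200 + 5.1600 + 6.7800 - 86.040 = -43.90 dBm

-43.90 dBm


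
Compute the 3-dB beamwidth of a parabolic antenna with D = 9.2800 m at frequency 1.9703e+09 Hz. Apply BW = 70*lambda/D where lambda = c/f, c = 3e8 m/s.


lambda = c / f = 3.0000e+08 / 1.9703e+09 = 0.1522611 m
BW = 70 * 0.1522611 / 9.2800 = 1.149 deg

1.149 deg


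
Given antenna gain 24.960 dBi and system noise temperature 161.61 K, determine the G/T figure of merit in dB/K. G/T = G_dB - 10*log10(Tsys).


G/T = 24.960 - 10*log10(161.61) = 24.960 - 22.08468 = 2.875 dB/K

2.875 dB/K


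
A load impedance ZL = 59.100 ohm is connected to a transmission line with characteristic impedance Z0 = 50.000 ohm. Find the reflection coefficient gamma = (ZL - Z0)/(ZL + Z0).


gamma = (59.100 - 50.000) / (59.100 + 50.000) = 0.08341

0.08341


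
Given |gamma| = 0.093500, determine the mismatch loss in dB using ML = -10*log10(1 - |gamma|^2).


ML = -10 * log10(1 - 0.093500^2) = -10 * log10(0.99125775) = 0.03813 dB

0.03813 dB


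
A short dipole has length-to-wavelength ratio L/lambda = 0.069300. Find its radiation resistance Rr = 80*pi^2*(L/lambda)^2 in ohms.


Rr = 80 * pi^2 * (0.069300)^2 = 80 * 9.869604 * 4.802490e-03 = 3.792 ohm

3.792 ohm


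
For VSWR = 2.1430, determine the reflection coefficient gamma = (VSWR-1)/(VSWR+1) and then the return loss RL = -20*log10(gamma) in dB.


gamma = (2.1430 - 1) / (2.1430 + 1) = 0.3636653
RL = -20 * log10(0.3636653) = 8.786 dB

8.786 dB


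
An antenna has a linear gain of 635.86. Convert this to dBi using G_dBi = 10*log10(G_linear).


G_dBi = 10 * log10(635.86) = 28.03 dBi

28.03 dBi


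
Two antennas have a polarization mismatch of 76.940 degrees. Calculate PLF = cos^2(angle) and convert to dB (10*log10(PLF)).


PLF_linear = cos^2(76.940 deg) = 0.05106302
PLF_dB = 10 * log10(0.05106302) = -12.92 dB

-12.92 dB


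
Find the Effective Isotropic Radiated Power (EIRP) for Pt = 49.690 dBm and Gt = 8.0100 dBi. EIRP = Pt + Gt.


EIRP = Pt + Gt = 49.690 + 8.0100 = 57.70 dBm

57.70 dBm


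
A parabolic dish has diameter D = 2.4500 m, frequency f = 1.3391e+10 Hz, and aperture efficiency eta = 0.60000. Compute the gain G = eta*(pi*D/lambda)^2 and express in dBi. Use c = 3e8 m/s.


lambda = c / f = 3.0000e+08 / 1.3391e+10 = 0.02240311 m
G_linear = 0.60000 * (pi * 2.4500 / 0.02240311)^2 = 70821.73
G_dBi = 10 * log10(70821.73) = 48.50 dBi

48.50 dBi


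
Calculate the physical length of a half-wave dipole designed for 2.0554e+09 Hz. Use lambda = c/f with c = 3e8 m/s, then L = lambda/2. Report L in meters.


lambda = c / f = 3.0000e+08 / 2.0554e+09 = 0.1459570 m
L = lambda / 2 = 0.1459570 / 2 = 0.07298 m

0.07298 m


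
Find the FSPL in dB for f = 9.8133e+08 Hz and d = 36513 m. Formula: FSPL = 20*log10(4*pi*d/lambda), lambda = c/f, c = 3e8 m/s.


lambda = c / f = 3.0000e+08 / 9.8133e+08 = 0.3057076 m
FSPL = 20 * log10(4*pi*36513/0.3057076) = 123.5 dB

123.5 dB


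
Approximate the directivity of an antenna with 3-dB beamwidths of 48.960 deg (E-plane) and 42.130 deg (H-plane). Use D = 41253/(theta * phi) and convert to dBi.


D_linear = 41253 / (48.960 * 42.130) = 19.99966
D_dBi = 10 * log10(19.99966) = 13.01 dBi

13.01 dBi


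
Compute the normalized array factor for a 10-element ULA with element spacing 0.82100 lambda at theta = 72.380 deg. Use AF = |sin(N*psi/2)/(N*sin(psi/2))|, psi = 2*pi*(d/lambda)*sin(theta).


psi = 2*pi*0.82100*sin(72.380 deg) = 4.916485 rad
AF = |sin(10*4.916485/2) / (10*sin(4.916485/2))| = 0.08283

0.08283


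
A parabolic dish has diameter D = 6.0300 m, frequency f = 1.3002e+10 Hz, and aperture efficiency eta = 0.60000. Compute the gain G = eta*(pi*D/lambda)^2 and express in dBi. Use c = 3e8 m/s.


lambda = c / f = 3.0000e+08 / 1.3002e+10 = 0.02307337 m
G_linear = 0.60000 * (pi * 6.0300 / 0.02307337)^2 = 404448.8
G_dBi = 10 * log10(404448.8) = 56.07 dBi

56.07 dBi


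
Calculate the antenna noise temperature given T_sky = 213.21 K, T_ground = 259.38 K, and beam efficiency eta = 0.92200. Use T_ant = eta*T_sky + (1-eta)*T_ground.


T_ant = 0.92200 * 213.21 + (1 - 0.92200) * 259.38 = 216.8 K

216.8 K


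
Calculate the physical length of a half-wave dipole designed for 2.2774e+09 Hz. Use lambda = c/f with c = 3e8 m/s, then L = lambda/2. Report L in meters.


lambda = c / f = 3.0000e+08 / 2.2774e+09 = 0.1317292 m
L = lambda / 2 = 0.1317292 / 2 = 0.06586 m

0.06586 m


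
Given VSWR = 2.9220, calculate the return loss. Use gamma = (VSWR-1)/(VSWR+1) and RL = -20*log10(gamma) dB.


gamma = (2.9220 - 1) / (2.9220 + 1) = 0.4900561
RL = -20 * log10(0.4900561) = 6.195 dB

6.195 dB


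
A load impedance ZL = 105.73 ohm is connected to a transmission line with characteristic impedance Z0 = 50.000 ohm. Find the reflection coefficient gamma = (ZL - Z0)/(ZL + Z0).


gamma = (105.73 - 50.000) / (105.73 + 50.000) = 0.3579

0.3579


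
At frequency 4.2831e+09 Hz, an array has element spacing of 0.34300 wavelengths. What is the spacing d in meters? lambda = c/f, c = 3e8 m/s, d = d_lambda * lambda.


lambda = c / f = 3.0000e+08 / 4.2831e+09 = 0.07004273 m
d = 0.34300 * 0.07004273 = 0.02402 m

0.02402 m


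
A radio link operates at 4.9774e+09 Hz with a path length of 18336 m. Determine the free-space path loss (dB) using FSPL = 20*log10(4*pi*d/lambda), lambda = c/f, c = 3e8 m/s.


lambda = c / f = 3.0000e+08 / 4.9774e+09 = 0.06027243 m
FSPL = 20 * log10(4*pi*18336/0.06027243) = 131.6 dB

131.6 dB


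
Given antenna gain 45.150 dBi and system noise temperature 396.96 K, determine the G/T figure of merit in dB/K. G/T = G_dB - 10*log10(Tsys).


G/T = 45.150 - 10*log10(396.96) = 45.150 - 25.98747 = 19.16 dB/K

19.16 dB/K


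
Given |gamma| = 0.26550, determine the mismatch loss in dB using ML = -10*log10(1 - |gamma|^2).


ML = -10 * log10(1 - 0.26550^2) = -10 * log10(0.92950975) = 0.3175 dB

0.3175 dB


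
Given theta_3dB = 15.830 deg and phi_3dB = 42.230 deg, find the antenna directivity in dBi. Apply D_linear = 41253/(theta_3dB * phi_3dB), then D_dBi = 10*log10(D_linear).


D_linear = 41253 / (15.830 * 42.230) = 61.70971
D_dBi = 10 * log10(61.70971) = 17.90 dBi

17.90 dBi


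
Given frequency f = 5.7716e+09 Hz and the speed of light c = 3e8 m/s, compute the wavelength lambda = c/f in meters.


lambda = c / f = 3.0000e+08 / 5.7716e+09 = 0.05198 m

0.05198 m


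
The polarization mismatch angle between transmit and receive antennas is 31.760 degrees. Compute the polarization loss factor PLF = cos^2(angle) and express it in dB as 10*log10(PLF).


PLF_linear = cos^2(31.760 deg) = 0.7229427
PLF_dB = 10 * log10(0.7229427) = -1.409 dB

-1.409 dB


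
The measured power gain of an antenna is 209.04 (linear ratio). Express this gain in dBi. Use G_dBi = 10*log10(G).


G_dBi = 10 * log10(209.04) = 23.20 dBi

23.20 dBi


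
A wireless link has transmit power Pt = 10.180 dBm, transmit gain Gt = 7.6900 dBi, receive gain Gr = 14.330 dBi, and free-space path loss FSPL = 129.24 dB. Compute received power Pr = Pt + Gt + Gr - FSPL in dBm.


Pr = 10.180 + 7.6900 + 14.330 - 129.24 = -97.04 dBm

-97.04 dBm


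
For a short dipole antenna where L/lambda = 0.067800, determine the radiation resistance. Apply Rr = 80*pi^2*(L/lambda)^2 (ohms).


Rr = 80 * pi^2 * (0.067800)^2 = 80 * 9.869604 * 4.596840e-03 = 3.630 ohm

3.630 ohm


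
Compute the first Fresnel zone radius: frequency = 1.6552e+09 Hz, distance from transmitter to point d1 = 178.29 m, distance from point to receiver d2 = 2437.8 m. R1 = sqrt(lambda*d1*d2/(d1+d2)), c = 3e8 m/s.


lambda = c / f = 3.0000e+08 / 1.6552e+09 = 0.1812470 m
R1 = sqrt(0.1812470 * 178.29 * 2437.8 / (178.29 + 2437.8)) = 5.487 m

5.487 m


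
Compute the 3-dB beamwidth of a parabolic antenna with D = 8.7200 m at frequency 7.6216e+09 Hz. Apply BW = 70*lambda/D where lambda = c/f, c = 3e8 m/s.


lambda = c / f = 3.0000e+08 / 7.6216e+09 = 0.03936181 m
BW = 70 * 0.03936181 / 8.7200 = 0.3160 deg

0.3160 deg


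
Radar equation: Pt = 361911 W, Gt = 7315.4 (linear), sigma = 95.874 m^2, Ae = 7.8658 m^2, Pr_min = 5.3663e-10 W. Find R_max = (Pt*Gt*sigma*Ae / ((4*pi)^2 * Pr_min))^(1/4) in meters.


R^4 = 361911*7315.4*95.874*7.8658 / ((4*pi)^2 * 5.3663e-10) = 2.356074e+19
R_max = 2.356074e+19^0.25 = 69670 m

69670 m


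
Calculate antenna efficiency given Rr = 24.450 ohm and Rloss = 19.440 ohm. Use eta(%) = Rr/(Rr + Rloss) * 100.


eta = 24.450 / (24.450 + 19.440) * 100 = 55.71%

55.71%


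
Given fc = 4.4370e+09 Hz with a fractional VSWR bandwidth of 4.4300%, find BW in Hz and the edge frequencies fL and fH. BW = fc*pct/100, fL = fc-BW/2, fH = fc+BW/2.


BW = 4.4370e+09 * 4.4300/100 = 1.965591e+08 Hz
fL = 4.4370e+09 - 1.965591e+08/2 = 4.339e+09 Hz
fH = 4.4370e+09 + 1.965591e+08/2 = 4.535e+09 Hz

BW=1.966e+08 Hz, fL=4.339e+09 Hz, fH=4.535e+09 Hz


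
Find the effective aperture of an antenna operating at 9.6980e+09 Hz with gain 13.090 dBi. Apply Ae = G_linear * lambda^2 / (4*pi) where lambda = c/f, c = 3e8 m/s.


lambda = c / f = 3.0000e+08 / 9.6980e+09 = 0.03093421 m
G_linear = 10^(13.090/10) = 20.37042
Ae = G_linear * lambda^2 / (4*pi) = 20.37042 * 0.03093421^2 / (4*pi) = 1.551e-03 m^2

1.551e-03 m^2


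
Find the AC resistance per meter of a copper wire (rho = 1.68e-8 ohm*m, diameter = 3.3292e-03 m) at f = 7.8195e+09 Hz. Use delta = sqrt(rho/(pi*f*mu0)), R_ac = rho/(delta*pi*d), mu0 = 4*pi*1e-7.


delta = sqrt(1.68e-8 / (pi * 7.8195e+09 * 4*pi*1e-7)) = 7.377093e-07 m
R_ac = 1.68e-8 / (7.377093e-07 * pi * 3.3292e-03) = 2.177 ohm/m

2.177 ohm/m


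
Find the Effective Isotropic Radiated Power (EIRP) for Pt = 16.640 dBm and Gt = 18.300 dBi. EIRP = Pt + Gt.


EIRP = Pt + Gt = 16.640 + 18.300 = 34.94 dBm

34.94 dBm


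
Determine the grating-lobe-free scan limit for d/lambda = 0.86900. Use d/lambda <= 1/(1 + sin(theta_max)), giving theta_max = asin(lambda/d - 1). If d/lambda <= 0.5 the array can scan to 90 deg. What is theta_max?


lambda/d - 1 = 1/0.86900 - 1 = 0.1507480
theta_max = asin(0.1507480) = 8.670 deg

8.670 deg


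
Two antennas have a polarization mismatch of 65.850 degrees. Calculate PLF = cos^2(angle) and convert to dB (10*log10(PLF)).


PLF_linear = cos^2(65.850 deg) = 0.1673848
PLF_dB = 10 * log10(0.1673848) = -7.763 dB

-7.763 dB


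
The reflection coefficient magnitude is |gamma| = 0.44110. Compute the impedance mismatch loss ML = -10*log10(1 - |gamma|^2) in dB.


ML = -10 * log10(1 - 0.44110^2) = -10 * log10(0.80543079) = 0.9397 dB

0.9397 dB


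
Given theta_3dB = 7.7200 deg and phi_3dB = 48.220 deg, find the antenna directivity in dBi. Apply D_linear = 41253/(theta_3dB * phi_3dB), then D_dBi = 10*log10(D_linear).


D_linear = 41253 / (7.7200 * 48.220) = 110.8182
D_dBi = 10 * log10(110.8182) = 20.45 dBi

20.45 dBi


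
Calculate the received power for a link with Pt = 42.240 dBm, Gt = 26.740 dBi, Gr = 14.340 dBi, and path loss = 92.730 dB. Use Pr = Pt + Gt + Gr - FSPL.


Pr = 42.240 + 26.740 + 14.340 - 92.730 = -9.41 dBm

-9.41 dBm


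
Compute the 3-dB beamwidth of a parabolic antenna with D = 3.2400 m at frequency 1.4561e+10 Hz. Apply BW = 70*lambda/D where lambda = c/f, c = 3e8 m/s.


lambda = c / f = 3.0000e+08 / 1.4561e+10 = 0.02060298 m
BW = 70 * 0.02060298 / 3.2400 = 0.4451 deg

0.4451 deg


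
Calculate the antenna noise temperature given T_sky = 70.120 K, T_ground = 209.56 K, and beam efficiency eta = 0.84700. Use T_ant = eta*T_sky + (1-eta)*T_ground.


T_ant = 0.84700 * 70.120 + (1 - 0.84700) * 209.56 = 91.45 K

91.45 K


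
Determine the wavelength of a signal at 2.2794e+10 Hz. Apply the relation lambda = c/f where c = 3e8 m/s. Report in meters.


lambda = c / f = 3.0000e+08 / 2.2794e+10 = 0.01316 m

0.01316 m


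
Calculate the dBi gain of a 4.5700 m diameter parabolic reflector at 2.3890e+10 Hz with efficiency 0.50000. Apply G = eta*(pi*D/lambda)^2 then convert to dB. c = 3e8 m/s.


lambda = c / f = 3.0000e+08 / 2.3890e+10 = 0.01255756 m
G_linear = 0.50000 * (pi * 4.5700 / 0.01255756)^2 = 653569.3
G_dBi = 10 * log10(653569.3) = 58.15 dBi

58.15 dBi


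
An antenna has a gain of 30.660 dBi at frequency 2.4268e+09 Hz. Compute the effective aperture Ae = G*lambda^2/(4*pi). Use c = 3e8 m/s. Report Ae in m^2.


lambda = c / f = 3.0000e+08 / 2.4268e+09 = 0.1236196 m
G_linear = 10^(30.660/10) = 1164.126
Ae = G_linear * lambda^2 / (4*pi) = 1164.126 * 0.1236196^2 / (4*pi) = 1.416 m^2

1.416 m^2


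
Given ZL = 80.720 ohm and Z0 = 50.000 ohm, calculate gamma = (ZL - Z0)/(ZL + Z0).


gamma = (80.720 - 50.000) / (80.720 + 50.000) = 0.2350

0.2350


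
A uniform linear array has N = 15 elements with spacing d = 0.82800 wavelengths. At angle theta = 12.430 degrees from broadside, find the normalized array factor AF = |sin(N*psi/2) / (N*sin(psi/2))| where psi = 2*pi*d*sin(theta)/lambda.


psi = 2*pi*0.82800*sin(12.430 deg) = 1.119816 rad
AF = |sin(15*1.119816/2) / (15*sin(1.119816/2))| = 0.1074

0.1074


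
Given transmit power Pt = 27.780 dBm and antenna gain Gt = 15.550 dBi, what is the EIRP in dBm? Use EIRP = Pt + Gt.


EIRP = Pt + Gt = 27.780 + 15.550 = 43.33 dBm

43.33 dBm


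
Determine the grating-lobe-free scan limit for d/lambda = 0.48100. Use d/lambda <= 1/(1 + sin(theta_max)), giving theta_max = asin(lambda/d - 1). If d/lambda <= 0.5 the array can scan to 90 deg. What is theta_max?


lambda/d - 1 = 1/0.48100 - 1 = 1.079002 >= 1
d/lambda <= 0.5, so the array can scan to endfire without grating lobes: theta_max = 90 deg

90 deg


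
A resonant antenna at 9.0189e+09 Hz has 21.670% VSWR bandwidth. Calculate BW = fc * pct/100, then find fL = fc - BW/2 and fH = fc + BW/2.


BW = 9.0189e+09 * 21.670/100 = 1.954396e+09 Hz
fL = 9.0189e+09 - 1.954396e+09/2 = 8.042e+09 Hz
fH = 9.0189e+09 + 1.954396e+09/2 = 9.996e+09 Hz

BW=1.954e+09 Hz, fL=8.042e+09 Hz, fH=9.996e+09 Hz


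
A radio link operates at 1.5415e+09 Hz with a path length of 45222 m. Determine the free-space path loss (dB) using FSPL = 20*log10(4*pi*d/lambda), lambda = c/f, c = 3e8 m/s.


lambda = c / f = 3.0000e+08 / 1.5415e+09 = 0.1946156 m
FSPL = 20 * log10(4*pi*45222/0.1946156) = 129.3 dB

129.3 dB


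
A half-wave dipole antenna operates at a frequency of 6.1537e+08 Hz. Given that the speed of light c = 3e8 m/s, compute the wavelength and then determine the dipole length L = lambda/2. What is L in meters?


lambda = c / f = 3.0000e+08 / 6.1537e+08 = 0.4875116 m
L = lambda / 2 = 0.4875116 / 2 = 0.2438 m

0.2438 m


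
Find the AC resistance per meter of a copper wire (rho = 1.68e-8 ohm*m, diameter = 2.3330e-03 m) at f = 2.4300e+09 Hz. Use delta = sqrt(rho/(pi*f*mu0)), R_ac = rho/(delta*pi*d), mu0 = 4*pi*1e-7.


delta = sqrt(1.68e-8 / (pi * 2.4300e+09 * 4*pi*1e-7)) = 1.323341e-06 m
R_ac = 1.68e-8 / (1.323341e-06 * pi * 2.3330e-03) = 1.732 ohm/m

1.732 ohm/m


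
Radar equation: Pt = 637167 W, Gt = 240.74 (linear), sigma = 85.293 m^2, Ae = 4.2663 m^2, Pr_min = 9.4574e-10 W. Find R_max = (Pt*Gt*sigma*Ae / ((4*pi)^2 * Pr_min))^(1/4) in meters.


R^4 = 637167*240.74*85.293*4.2663 / ((4*pi)^2 * 9.4574e-10) = 3.737445e+17
R_max = 3.737445e+17^0.25 = 24725 m

24725 m


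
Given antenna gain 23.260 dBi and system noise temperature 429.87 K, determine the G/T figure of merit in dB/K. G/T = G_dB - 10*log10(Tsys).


G/T = 23.260 - 10*log10(429.87) = 23.260 - 26.33337 = -3.073 dB/K

-3.073 dB/K


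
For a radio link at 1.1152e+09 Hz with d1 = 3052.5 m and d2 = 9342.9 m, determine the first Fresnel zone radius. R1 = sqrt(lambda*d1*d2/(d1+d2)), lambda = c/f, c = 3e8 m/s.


lambda = c / f = 3.0000e+08 / 1.1152e+09 = 0.2690100 m
R1 = sqrt(0.2690100 * 3052.5 * 9342.9 / (3052.5 + 9342.9)) = 24.88 m

24.88 m


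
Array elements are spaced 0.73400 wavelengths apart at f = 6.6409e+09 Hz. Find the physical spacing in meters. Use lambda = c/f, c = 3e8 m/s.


lambda = c / f = 3.0000e+08 / 6.6409e+09 = 0.04517460 m
d = 0.73400 * 0.04517460 = 0.03316 m

0.03316 m


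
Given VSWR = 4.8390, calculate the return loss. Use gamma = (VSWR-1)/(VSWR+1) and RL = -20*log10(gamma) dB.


gamma = (4.8390 - 1) / (4.8390 + 1) = 0.6574756
RL = -20 * log10(0.6574756) = 3.642 dB

3.642 dB


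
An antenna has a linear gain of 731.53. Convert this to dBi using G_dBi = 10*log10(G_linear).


G_dBi = 10 * log10(731.53) = 28.64 dBi

28.64 dBi


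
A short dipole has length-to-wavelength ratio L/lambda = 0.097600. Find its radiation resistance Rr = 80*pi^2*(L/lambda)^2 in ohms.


Rr = 80 * pi^2 * (0.097600)^2 = 80 * 9.869604 * 9.525760e-03 = 7.521 ohm

7.521 ohm


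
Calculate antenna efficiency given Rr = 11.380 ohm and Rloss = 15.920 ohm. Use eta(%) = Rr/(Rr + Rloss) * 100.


eta = 11.380 / (11.380 + 15.920) * 100 = 41.68%

41.68%


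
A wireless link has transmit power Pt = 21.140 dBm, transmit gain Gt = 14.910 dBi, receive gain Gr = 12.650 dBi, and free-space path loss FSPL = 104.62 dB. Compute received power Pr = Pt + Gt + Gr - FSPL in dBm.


Pr = 21.140 + 14.910 + 12.650 - 104.62 = -55.92 dBm

-55.92 dBm


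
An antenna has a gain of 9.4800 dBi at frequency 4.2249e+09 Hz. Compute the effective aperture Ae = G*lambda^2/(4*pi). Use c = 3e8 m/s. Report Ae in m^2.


lambda = c / f = 3.0000e+08 / 4.2249e+09 = 0.07100760 m
G_linear = 10^(9.4800/10) = 8.871560
Ae = G_linear * lambda^2 / (4*pi) = 8.871560 * 0.07100760^2 / (4*pi) = 3.560e-03 m^2

3.560e-03 m^2
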